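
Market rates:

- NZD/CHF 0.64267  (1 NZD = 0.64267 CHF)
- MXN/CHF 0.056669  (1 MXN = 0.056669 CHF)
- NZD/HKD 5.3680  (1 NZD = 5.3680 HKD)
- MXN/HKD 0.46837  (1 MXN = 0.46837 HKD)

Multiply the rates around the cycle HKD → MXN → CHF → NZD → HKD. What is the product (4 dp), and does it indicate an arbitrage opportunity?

Around HKD → MXN → CHF → NZD → HKD: 1 ÷ 0.46837 × 0.056669 ÷ 0.64267 × 5.3680 = 1.010604
Product > 1; profitable direction is HKD → MXN → CHF → NZD → HKD.

1.0106 (arbitrage exists)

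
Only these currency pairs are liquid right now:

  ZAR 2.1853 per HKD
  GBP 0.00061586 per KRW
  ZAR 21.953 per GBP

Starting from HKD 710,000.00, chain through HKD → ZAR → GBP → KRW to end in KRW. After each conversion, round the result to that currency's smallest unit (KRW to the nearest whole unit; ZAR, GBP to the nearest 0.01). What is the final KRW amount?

HKD 710,000.00 × 2.1853 = ZAR 1,551,563.00
ZAR 1,551,563.00 ÷ 21.953 = GBP 70,676.58
GBP 70,676.58 ÷ 0.00061586 = KRW 114,760,790

KRW 114,760,790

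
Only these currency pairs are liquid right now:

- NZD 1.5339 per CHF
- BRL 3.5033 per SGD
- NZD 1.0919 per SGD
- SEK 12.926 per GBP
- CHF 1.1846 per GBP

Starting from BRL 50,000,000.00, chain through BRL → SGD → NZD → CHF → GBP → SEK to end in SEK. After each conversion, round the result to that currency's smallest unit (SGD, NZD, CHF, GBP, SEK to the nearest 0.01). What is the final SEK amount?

BRL 50,000,000.00 ÷ 3.5033 = SGD 14,272,257.59
SGD 14,272,257.59 × 1.0919 = NZD 15,583,878.06
NZD 15,583,878.06 ÷ 1.5339 = CHF 10,159,644.08
CHF 10,159,644.08 ÷ 1.1846 = GBP 8,576,434.31
GBP 8,576,434.31 × 12.926 = SEK 110,858,989.89

SEK 110,858,989.89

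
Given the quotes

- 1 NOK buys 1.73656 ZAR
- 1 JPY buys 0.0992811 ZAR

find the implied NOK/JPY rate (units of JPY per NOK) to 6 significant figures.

1 NOK × 1.73656 = 1.73656 ZAR
1.73656 ZAR ÷ 0.0992811 = 17.4913 JPY

NOK/JPY = 17.4913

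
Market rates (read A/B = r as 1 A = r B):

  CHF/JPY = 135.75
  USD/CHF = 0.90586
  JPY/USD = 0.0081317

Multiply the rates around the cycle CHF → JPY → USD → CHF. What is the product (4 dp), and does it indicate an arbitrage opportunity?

Around CHF → JPY → USD → CHF: 1 × 135.75 × 0.0081317 × 0.90586 = 0.999959
Product ≈ 1 (deviation 0.004%, within rounding noise).

1.0000 (no arbitrage)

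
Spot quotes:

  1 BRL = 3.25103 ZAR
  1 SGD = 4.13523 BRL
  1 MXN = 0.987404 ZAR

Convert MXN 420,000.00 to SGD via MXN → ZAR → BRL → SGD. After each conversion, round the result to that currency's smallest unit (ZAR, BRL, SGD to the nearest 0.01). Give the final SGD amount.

MXN 420,000.00 × 0.987404 = ZAR 414,709.68
ZAR 414,709.68 ÷ 3.25103 = BRL 127,562.55
BRL 127,562.55 ÷ 4.13523 = SGD 30,847.75

SGD 30,847.75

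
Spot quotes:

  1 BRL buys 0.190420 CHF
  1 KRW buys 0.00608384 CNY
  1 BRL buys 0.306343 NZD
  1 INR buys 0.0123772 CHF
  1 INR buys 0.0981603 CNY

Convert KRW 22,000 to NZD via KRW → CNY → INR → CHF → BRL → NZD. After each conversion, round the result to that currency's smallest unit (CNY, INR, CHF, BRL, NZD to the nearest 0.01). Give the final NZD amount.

KRW 22,000 × 0.00608384 = CNY 133.84
CNY 133.84 ÷ 0.0981603 = INR 1,363.48
INR 1,363.48 × 0.0123772 = CHF 16.88
CHF 16.88 ÷ 0.190420 = BRL 88.65
BRL 88.65 × 0.306343 = NZD 27.16

NZD 27.16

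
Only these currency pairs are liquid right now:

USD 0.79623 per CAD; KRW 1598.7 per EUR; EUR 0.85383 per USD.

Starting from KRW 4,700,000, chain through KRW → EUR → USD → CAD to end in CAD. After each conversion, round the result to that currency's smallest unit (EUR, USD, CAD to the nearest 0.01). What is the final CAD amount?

KRW 4,700,000 ÷ 1598.7 = EUR 2,939.89
EUR 2,939.89 ÷ 0.85383 = USD 3,443.18
USD 3,443.18 ÷ 0.79623 = CAD 4,324.35

CAD 4,324.35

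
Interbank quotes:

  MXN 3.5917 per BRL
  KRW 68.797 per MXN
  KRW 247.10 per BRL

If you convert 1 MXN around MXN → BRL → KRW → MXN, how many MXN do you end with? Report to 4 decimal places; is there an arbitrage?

Around MXN → BRL → KRW → MXN: 1 ÷ 3.5917 × 247.10 ÷ 68.797 = 1.000007
Product ≈ 1 (deviation 0.001%, within rounding noise).

1.0000 (no arbitrage)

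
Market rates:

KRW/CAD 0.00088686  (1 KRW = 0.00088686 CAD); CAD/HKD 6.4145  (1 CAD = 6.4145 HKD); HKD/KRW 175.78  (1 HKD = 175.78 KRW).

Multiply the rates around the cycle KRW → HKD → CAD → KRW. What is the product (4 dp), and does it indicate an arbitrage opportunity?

Around KRW → HKD → CAD → KRW: 1 ÷ 175.78 ÷ 6.4145 ÷ 0.00088686 = 1.000029
Product ≈ 1 (deviation 0.003%, within rounding noise).

1.0000 (no arbitrage)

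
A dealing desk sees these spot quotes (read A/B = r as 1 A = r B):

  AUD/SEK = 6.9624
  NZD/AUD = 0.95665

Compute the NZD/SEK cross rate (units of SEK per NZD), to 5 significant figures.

1 NZD × 0.95665 = 0.95665 AUD
0.95665 AUD × 6.9624 = 6.66058 SEK

NZD/SEK = 6.6606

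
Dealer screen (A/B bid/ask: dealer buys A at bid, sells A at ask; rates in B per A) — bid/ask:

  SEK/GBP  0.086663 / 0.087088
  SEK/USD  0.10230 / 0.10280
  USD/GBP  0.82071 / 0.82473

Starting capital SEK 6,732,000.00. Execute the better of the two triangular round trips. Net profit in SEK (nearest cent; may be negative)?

Best loop SEK → GBP → USD → SEK:
SEK 6,732,000.00 × 0.086663 (sell SEK at bid) = GBP 583,415.32
GBP 583,415.32 ÷ 0.82473 (buy USD at ask) = USD 707,401.59
USD 707,401.59 ÷ 0.10280 (buy SEK at ask) = SEK 6,881,338.46

Net profit: SEK 149,338.46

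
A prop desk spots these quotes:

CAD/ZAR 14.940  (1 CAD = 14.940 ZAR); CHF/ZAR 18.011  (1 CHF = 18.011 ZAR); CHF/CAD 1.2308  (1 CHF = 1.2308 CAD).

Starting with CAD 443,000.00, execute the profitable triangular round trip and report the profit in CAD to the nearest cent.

Profit: CAD 9,276.46

Profitable loop is CAD → ZAR → CHF → CAD:
CAD 443,000.00 × 14.940 = ZAR 6,618,420.00
ZAR 6,618,420.00 ÷ 18.011 = CHF 367,465.44
CHF 367,465.44 × 1.2308 = CAD 452,276.46
Profit = CAD 452,276.46 − CAD 443,000.00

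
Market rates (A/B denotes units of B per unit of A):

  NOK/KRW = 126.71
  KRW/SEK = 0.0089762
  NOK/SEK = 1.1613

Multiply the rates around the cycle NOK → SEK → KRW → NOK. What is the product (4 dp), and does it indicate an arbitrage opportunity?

1.0210 (arbitrage exists)

Around NOK → SEK → KRW → NOK: 1 × 1.1613 ÷ 0.0089762 ÷ 126.71 = 1.021036
Product > 1; profitable direction is NOK → SEK → KRW → NOK.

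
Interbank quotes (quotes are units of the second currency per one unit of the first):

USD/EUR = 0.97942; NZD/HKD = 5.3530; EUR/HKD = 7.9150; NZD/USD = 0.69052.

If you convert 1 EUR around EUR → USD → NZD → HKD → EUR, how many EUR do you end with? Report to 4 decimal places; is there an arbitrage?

Around EUR → USD → NZD → HKD → EUR: 1 ÷ 0.97942 ÷ 0.69052 × 5.3530 ÷ 7.9150 = 1.000003
Product ≈ 1 (deviation 0.000%, within rounding noise).

1.0000 (no arbitrage)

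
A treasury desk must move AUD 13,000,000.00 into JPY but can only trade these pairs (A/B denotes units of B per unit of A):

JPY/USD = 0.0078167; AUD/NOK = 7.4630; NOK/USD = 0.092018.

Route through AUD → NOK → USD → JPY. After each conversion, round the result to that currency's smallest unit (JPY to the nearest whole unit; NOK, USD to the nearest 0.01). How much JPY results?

AUD 13,000,000.00 × 7.4630 = NOK 97,019,000.00
NOK 97,019,000.00 × 0.092018 = USD 8,927,494.34
USD 8,927,494.34 ÷ 0.0078167 = JPY 1,142,105,280

JPY 1,142,105,280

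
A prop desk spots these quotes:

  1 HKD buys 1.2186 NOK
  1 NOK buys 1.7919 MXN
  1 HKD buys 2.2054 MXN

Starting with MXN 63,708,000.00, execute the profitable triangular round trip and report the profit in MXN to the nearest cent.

Profit: MXN 635,754.46

Profitable loop is MXN → NOK → HKD → MXN:
MXN 63,708,000.00 ÷ 1.7919 = NOK 35,553,323.29
NOK 35,553,323.29 ÷ 1.2186 = HKD 29,175,548.41
HKD 29,175,548.41 × 2.2054 = MXN 64,343,754.46
Profit = MXN 64,343,754.46 − MXN 63,708,000.00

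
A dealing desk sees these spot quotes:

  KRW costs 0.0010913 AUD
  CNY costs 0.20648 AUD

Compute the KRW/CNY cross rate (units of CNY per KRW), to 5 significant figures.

KRW/CNY = 0.0052853

1 KRW × 0.0010913 = 0.0010913 AUD
0.0010913 AUD ÷ 0.20648 = 0.00528526 CNY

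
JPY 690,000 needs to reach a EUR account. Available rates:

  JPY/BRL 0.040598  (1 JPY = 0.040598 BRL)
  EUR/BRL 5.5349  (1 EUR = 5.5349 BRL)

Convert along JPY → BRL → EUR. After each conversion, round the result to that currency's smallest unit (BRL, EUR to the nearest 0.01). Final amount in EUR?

JPY 690,000 × 0.040598 = BRL 28,012.62
BRL 28,012.62 ÷ 5.5349 = EUR 5,061.09

EUR 5,061.09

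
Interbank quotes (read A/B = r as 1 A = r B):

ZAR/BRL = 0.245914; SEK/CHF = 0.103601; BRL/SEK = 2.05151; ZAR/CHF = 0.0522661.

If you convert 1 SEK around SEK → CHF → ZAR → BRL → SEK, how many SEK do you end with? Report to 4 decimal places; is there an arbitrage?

1.0000 (no arbitrage)

Around SEK → CHF → ZAR → BRL → SEK: 1 × 0.103601 ÷ 0.0522661 × 0.245914 × 2.05151 = 1.000002
Product ≈ 1 (deviation 0.000%, within rounding noise).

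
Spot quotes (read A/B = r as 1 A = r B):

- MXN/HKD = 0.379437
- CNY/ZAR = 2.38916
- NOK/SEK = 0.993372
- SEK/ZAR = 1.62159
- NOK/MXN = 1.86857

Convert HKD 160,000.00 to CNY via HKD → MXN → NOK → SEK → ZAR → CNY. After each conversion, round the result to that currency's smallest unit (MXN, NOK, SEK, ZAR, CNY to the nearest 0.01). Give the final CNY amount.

CNY 152,152.35

HKD 160,000.00 ÷ 0.379437 = MXN 421,677.38
MXN 421,677.38 ÷ 1.86857 = NOK 225,668.50
NOK 225,668.50 × 0.993372 = SEK 224,172.77
SEK 224,172.77 × 1.62159 = ZAR 363,516.32
ZAR 363,516.32 ÷ 2.38916 = CNY 152,152.35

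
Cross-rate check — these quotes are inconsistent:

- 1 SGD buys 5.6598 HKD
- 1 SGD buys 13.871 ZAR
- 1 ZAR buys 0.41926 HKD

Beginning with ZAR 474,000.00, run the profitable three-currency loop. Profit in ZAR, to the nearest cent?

Profitable loop is ZAR → HKD → SGD → ZAR:
ZAR 474,000.00 × 0.41926 = HKD 198,729.24
HKD 198,729.24 ÷ 5.6598 = SGD 35,112.41
SGD 35,112.41 × 13.871 = ZAR 487,044.29
Profit = ZAR 487,044.29 − ZAR 474,000.00

Profit: ZAR 13,044.29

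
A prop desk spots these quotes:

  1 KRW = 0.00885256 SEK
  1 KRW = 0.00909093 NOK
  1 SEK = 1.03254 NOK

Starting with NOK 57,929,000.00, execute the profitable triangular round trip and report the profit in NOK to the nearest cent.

Profitable loop is NOK → KRW → SEK → NOK:
NOK 57,929,000.00 ÷ 0.00909093 = KRW 6,372,175,344
KRW 6,372,175,344 × 0.00885256 = SEK 56,410,064.56
SEK 56,410,064.56 × 1.03254 = NOK 58,245,648.06
Profit = NOK 58,245,648.06 − NOK 57,929,000.00

Profit: NOK 316,648.06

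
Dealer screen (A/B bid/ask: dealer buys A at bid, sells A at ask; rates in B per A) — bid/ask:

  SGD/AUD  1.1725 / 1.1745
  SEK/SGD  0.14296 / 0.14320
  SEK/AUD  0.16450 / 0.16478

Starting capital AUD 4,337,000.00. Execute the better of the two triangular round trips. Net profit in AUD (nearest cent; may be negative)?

Net profit: AUD 74,764.43

Best loop AUD → SEK → SGD → AUD:
AUD 4,337,000.00 ÷ 0.16478 (buy SEK at ask) = SEK 26,319,941.74
SEK 26,319,941.74 × 0.14296 (sell SEK at bid) = SGD 3,762,698.87
SGD 3,762,698.87 × 1.1725 (sell SGD at bid) = AUD 4,411,764.43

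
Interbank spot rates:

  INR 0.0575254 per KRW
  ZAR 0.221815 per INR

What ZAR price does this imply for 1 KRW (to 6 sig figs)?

1 KRW × 0.0575254 = 0.0575254 INR
0.0575254 INR × 0.221815 = 0.01276 ZAR

KRW/ZAR = 0.0127600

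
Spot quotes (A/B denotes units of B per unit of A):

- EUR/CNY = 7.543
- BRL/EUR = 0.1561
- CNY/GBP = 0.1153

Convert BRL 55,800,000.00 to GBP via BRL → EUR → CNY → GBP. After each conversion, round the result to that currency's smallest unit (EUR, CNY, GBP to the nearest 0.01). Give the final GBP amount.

GBP 7,575,486.30

BRL 55,800,000.00 × 0.1561 = EUR 8,710,380.00
EUR 8,710,380.00 × 7.543 = CNY 65,702,396.34
CNY 65,702,396.34 × 0.1153 = GBP 7,575,486.30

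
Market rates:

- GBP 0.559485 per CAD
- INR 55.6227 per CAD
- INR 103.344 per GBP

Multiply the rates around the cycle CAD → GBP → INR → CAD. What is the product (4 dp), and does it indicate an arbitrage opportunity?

Around CAD → GBP → INR → CAD: 1 × 0.559485 × 103.344 ÷ 55.6227 = 1.039493
Product > 1; profitable direction is CAD → GBP → INR → CAD.

1.0395 (arbitrage exists)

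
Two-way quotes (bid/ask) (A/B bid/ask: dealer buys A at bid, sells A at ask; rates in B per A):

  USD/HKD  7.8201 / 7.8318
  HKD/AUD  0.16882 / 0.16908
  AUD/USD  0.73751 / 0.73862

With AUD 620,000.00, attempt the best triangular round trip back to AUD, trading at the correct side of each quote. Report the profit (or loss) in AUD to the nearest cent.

Best loop AUD → HKD → USD → AUD:
AUD 620,000.00 ÷ 0.16908 (buy HKD at ask) = HKD 3,666,903.24
HKD 3,666,903.24 ÷ 7.8318 (buy USD at ask) = USD 468,206.96
USD 468,206.96 ÷ 0.73862 (buy AUD at ask) = AUD 633,894.23

Net profit: AUD 13,894.23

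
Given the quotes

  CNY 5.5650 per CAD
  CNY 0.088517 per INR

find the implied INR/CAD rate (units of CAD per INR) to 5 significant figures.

INR/CAD = 0.015906

1 INR × 0.088517 = 0.088517 CNY
0.088517 CNY ÷ 5.5650 = 0.015906 CAD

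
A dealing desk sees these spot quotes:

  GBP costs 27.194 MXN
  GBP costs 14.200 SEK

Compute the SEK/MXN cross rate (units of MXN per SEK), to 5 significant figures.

SEK/MXN = 1.9151

1 SEK ÷ 14.200 = 0.0704225 GBP
0.0704225 GBP × 27.194 = 1.91507 MXN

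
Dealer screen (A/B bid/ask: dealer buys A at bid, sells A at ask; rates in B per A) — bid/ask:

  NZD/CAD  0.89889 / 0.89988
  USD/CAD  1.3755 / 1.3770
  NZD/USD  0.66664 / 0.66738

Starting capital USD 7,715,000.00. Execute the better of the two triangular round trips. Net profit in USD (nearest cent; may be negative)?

Net profit: USD 146,461.54

Best loop USD → CAD → NZD → USD:
USD 7,715,000.00 × 1.3755 (sell USD at bid) = CAD 10,611,982.50
CAD 10,611,982.50 ÷ 0.89988 (buy NZD at ask) = NZD 11,792,664.02
NZD 11,792,664.02 × 0.66664 (sell NZD at bid) = USD 7,861,461.54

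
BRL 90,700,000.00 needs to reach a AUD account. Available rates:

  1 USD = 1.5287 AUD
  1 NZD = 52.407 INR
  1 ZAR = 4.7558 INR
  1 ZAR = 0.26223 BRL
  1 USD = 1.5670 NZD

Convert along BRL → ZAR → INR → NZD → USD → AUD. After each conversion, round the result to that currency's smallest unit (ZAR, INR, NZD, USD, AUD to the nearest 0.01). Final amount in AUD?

BRL 90,700,000.00 ÷ 0.26223 = ZAR 345,879,571.37
ZAR 345,879,571.37 × 4.7558 = INR 1,644,934,065.52
INR 1,644,934,065.52 ÷ 52.407 = NZD 31,387,678.47
NZD 31,387,678.47 ÷ 1.5670 = USD 20,030,426.59
USD 20,030,426.59 × 1.5287 = AUD 30,620,513.13

AUD 30,620,513.13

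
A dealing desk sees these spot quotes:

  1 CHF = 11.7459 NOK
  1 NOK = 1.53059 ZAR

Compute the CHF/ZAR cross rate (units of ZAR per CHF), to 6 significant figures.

CHF/ZAR = 17.9782

1 CHF × 11.7459 = 11.7459 NOK
11.7459 NOK × 1.53059 = 17.9782 ZAR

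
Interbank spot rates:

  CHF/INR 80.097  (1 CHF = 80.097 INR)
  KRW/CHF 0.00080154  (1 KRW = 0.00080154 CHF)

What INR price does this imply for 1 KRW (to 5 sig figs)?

KRW/INR = 0.064201

1 KRW × 0.00080154 = 0.00080154 CHF
0.00080154 CHF × 80.097 = 0.0642009 INR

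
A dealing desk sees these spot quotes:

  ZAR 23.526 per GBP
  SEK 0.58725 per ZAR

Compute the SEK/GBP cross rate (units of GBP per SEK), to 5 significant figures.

1 SEK ÷ 0.58725 = 1.70285 ZAR
1.70285 ZAR ÷ 23.526 = 0.0723817 GBP

SEK/GBP = 0.072382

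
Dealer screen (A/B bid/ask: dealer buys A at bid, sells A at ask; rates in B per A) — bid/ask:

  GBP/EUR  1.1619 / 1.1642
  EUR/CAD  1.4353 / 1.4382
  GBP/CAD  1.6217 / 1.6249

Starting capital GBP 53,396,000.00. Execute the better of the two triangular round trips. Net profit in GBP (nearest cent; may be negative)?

Best loop GBP → EUR → CAD → GBP:
GBP 53,396,000.00 × 1.1619 (sell GBP at bid) = EUR 62,040,812.40
EUR 62,040,812.40 × 1.4353 (sell EUR at bid) = CAD 89,047,178.04
CAD 89,047,178.04 ÷ 1.6249 (buy GBP at ask) = GBP 54,801,635.82

Net profit: GBP 1,405,635.82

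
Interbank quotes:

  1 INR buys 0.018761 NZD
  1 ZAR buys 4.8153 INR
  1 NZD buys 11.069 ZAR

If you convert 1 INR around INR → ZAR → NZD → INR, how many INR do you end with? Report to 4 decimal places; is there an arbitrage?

Around INR → ZAR → NZD → INR: 1 ÷ 4.8153 ÷ 11.069 ÷ 0.018761 = 1.000028
Product ≈ 1 (deviation 0.003%, within rounding noise).

1.0000 (no arbitrage)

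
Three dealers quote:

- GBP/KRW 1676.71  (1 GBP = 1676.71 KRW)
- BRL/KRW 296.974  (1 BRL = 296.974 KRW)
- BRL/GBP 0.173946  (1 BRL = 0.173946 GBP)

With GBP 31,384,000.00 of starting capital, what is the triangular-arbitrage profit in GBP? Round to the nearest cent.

Profitable loop is GBP → BRL → KRW → GBP:
GBP 31,384,000.00 ÷ 0.173946 = BRL 180,423,809.69
BRL 180,423,809.69 × 296.974 = KRW 53,581,180,458
KRW 53,581,180,458 ÷ 1676.71 = GBP 31,956,140.57
Profit = GBP 31,956,140.57 − GBP 31,384,000.00

Profit: GBP 572,140.57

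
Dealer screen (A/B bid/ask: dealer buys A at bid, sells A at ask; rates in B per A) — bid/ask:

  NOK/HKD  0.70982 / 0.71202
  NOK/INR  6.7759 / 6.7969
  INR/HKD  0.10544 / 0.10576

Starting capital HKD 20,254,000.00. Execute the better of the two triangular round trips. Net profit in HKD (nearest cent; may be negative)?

Net profit: HKD 69,148.85

Best loop HKD → NOK → INR → HKD:
HKD 20,254,000.00 ÷ 0.71202 (buy NOK at ask) = NOK 28,445,830.17
NOK 28,445,830.17 × 6.7759 (sell NOK at bid) = INR 192,746,100.67
INR 192,746,100.67 × 0.10544 (sell INR at bid) = HKD 20,323,148.85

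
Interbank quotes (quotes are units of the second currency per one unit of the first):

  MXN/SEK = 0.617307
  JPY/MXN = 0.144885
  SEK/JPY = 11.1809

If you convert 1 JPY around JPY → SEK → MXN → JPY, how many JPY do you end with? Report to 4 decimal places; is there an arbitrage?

1.0000 (no arbitrage)

Around JPY → SEK → MXN → JPY: 1 ÷ 11.1809 ÷ 0.617307 ÷ 0.144885 = 0.999997
Product ≈ 1 (deviation 0.000%, within rounding noise).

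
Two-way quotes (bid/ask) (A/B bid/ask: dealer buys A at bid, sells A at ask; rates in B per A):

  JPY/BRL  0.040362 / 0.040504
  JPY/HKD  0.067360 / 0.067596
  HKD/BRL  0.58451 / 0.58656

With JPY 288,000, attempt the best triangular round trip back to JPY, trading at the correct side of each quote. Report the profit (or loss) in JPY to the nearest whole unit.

Net profit: JPY 5,178

Best loop JPY → BRL → HKD → JPY:
JPY 288,000 × 0.040362 (sell JPY at bid) = BRL 11,624.26
BRL 11,624.26 ÷ 0.58656 (buy HKD at ask) = HKD 19,817.68
HKD 19,817.68 ÷ 0.067596 (buy JPY at ask) = JPY 293,178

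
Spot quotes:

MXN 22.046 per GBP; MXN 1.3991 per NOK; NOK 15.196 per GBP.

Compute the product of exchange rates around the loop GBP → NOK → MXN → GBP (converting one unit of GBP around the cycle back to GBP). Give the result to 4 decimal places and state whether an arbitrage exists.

Around GBP → NOK → MXN → GBP: 1 × 15.196 × 1.3991 ÷ 22.046 = 0.964380
Product < 1; profitable direction is GBP → MXN → NOK → GBP.

0.9644 (arbitrage exists)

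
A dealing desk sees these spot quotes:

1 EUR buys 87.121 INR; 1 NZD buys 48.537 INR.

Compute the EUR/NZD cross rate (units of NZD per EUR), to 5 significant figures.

1 EUR × 87.121 = 87.121 INR
87.121 INR ÷ 48.537 = 1.79494 NZD

EUR/NZD = 1.7949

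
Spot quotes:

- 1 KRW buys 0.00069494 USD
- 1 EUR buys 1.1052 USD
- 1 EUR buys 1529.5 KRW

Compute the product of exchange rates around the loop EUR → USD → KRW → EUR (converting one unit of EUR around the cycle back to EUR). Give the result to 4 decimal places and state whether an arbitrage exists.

Around EUR → USD → KRW → EUR: 1 × 1.1052 ÷ 0.00069494 ÷ 1529.5 = 1.039786
Product > 1; profitable direction is EUR → USD → KRW → EUR.

1.0398 (arbitrage exists)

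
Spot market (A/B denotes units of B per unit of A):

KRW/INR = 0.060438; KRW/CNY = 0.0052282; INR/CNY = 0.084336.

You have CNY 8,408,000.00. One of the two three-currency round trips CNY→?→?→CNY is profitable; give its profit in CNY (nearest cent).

Profit: CNY 216,259.44

Profitable loop is CNY → INR → KRW → CNY:
CNY 8,408,000.00 ÷ 0.084336 = INR 99,696,452.29
INR 99,696,452.29 ÷ 0.060438 = KRW 1,649,565,708
KRW 1,649,565,708 × 0.0052282 = CNY 8,624,259.44
Profit = CNY 8,624,259.44 − CNY 8,408,000.00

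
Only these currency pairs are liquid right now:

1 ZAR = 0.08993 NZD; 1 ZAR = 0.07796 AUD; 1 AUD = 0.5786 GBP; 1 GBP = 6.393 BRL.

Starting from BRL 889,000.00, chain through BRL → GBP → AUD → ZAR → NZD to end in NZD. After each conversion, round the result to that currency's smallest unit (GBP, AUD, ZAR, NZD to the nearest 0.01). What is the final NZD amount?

BRL 889,000.00 ÷ 6.393 = GBP 139,058.35
GBP 139,058.35 ÷ 0.5786 = AUD 240,335.90
AUD 240,335.90 ÷ 0.07796 = ZAR 3,082,810.42
ZAR 3,082,810.42 × 0.08993 = NZD 277,237.14

NZD 277,237.14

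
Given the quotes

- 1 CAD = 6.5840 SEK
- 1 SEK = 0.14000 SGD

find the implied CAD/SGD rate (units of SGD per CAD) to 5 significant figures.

CAD/SGD = 0.92176

1 CAD × 6.5840 = 6.584 SEK
6.584 SEK × 0.14000 = 0.92176 SGD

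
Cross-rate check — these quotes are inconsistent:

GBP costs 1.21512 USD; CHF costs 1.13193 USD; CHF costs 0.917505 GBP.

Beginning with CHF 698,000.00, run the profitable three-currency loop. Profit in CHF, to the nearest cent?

Profit: CHF 10,675.44

Profitable loop is CHF → USD → GBP → CHF:
CHF 698,000.00 × 1.13193 = USD 790,087.14
USD 790,087.14 ÷ 1.21512 = GBP 650,213.26
GBP 650,213.26 ÷ 0.917505 = CHF 708,675.44
Profit = CHF 708,675.44 − CHF 698,000.00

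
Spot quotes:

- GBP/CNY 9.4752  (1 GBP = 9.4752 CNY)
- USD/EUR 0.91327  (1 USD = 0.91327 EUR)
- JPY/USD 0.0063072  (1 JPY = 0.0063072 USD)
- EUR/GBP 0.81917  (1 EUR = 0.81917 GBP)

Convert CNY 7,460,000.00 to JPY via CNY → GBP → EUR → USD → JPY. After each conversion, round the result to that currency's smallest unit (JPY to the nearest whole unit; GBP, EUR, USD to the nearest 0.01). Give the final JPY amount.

JPY 166,855,530

CNY 7,460,000.00 ÷ 9.4752 = GBP 787,318.47
GBP 787,318.47 ÷ 0.81917 = EUR 961,117.31
EUR 961,117.31 ÷ 0.91327 = USD 1,052,391.20
USD 1,052,391.20 ÷ 0.0063072 = JPY 166,855,530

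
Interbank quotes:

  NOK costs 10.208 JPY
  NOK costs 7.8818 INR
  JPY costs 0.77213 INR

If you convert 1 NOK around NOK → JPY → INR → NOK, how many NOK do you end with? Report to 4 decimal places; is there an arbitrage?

Around NOK → JPY → INR → NOK: 1 × 10.208 × 0.77213 ÷ 7.8818 = 1.000013
Product ≈ 1 (deviation 0.001%, within rounding noise).

1.0000 (no arbitrage)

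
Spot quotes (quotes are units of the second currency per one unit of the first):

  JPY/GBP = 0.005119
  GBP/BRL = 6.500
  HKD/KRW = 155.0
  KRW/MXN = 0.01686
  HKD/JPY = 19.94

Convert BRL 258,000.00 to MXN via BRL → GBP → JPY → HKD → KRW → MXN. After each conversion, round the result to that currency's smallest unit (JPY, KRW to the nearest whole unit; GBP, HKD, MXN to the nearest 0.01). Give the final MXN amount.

MXN 1,016,214.48

BRL 258,000.00 ÷ 6.500 = GBP 39,692.31
GBP 39,692.31 ÷ 0.005119 = JPY 7,753,919
JPY 7,753,919 ÷ 19.94 = HKD 388,862.54
HKD 388,862.54 × 155.0 = KRW 60,273,694
KRW 60,273,694 × 0.01686 = MXN 1,016,214.48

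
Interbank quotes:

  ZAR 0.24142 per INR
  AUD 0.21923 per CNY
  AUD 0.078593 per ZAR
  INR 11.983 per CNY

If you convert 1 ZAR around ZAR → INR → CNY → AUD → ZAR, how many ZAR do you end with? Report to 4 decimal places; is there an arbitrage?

0.9642 (arbitrage exists)

Around ZAR → INR → CNY → AUD → ZAR: 1 ÷ 0.24142 ÷ 11.983 × 0.21923 ÷ 0.078593 = 0.964223
Product < 1; profitable direction is ZAR → AUD → CNY → INR → ZAR.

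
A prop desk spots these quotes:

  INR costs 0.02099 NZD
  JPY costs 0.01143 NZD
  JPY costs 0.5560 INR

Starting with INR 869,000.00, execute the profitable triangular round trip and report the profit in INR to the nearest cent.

Profit: INR 18,280.17

Profitable loop is INR → NZD → JPY → INR:
INR 869,000.00 × 0.02099 = NZD 18,240.31
NZD 18,240.31 ÷ 0.01143 = JPY 1,595,828
JPY 1,595,828 × 0.5560 = INR 887,280.17
Profit = INR 887,280.17 − INR 869,000.00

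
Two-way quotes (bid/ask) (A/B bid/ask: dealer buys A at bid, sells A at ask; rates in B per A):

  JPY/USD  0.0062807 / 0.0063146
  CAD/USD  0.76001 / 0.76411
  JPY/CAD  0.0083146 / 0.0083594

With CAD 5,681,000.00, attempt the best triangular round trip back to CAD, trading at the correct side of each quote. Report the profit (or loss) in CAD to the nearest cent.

Net profit: CAD 4,119.68

Best loop CAD → USD → JPY → CAD:
CAD 5,681,000.00 × 0.76001 (sell CAD at bid) = USD 4,317,616.81
USD 4,317,616.81 ÷ 0.0063146 (buy JPY at ask) = JPY 683,751,435
JPY 683,751,435 × 0.0083146 (sell JPY at bid) = CAD 5,685,119.68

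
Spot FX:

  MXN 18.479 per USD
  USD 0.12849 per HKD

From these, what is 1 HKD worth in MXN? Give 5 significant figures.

1 HKD × 0.12849 = 0.12849 USD
0.12849 USD × 18.479 = 2.37437 MXN

HKD/MXN = 2.3744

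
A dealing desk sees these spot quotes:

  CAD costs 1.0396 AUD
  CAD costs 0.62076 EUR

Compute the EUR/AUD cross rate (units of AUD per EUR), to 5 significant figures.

1 EUR ÷ 0.62076 = 1.61093 CAD
1.61093 CAD × 1.0396 = 1.67472 AUD

EUR/AUD = 1.6747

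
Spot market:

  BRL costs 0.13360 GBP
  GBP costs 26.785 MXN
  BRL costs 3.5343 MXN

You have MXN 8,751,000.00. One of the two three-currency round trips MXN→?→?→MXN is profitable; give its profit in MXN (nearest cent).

Profitable loop is MXN → BRL → GBP → MXN:
MXN 8,751,000.00 ÷ 3.5343 = BRL 2,476,020.71
BRL 2,476,020.71 × 0.13360 = GBP 330,796.37
GBP 330,796.37 × 26.785 = MXN 8,860,380.69
Profit = MXN 8,860,380.69 − MXN 8,751,000.00

Profit: MXN 109,380.69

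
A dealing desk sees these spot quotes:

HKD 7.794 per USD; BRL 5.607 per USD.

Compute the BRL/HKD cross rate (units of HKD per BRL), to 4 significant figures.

1 BRL ÷ 5.607 = 0.178348 USD
0.178348 USD × 7.794 = 1.39005 HKD

BRL/HKD = 1.390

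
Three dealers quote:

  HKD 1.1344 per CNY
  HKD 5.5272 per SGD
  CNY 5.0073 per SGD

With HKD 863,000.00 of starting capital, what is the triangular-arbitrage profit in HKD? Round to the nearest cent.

Profit: HKD 23,901.62

Profitable loop is HKD → SGD → CNY → HKD:
HKD 863,000.00 ÷ 5.5272 = SGD 156,136.92
SGD 156,136.92 × 5.0073 = CNY 781,824.41
CNY 781,824.41 × 1.1344 = HKD 886,901.62
Profit = HKD 886,901.62 − HKD 863,000.00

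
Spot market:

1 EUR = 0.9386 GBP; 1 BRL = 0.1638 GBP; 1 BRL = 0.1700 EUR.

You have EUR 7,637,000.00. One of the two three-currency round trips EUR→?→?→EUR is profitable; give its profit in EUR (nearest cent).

Profitable loop is EUR → BRL → GBP → EUR:
EUR 7,637,000.00 ÷ 0.1700 = BRL 44,923,529.41
BRL 44,923,529.41 × 0.1638 = GBP 7,358,474.12
GBP 7,358,474.12 ÷ 0.9386 = EUR 7,839,840.31
Profit = EUR 7,839,840.31 − EUR 7,637,000.00

Profit: EUR 202,840.31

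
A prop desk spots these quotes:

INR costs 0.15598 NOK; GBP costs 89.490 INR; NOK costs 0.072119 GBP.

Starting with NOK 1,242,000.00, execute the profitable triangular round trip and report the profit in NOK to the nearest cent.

Profitable loop is NOK → GBP → INR → NOK:
NOK 1,242,000.00 × 0.072119 = GBP 89,571.80
GBP 89,571.80 × 89.490 = INR 8,015,780.20
INR 8,015,780.20 × 0.15598 = NOK 1,250,301.40
Profit = NOK 1,250,301.40 − NOK 1,242,000.00

Profit: NOK 8,301.40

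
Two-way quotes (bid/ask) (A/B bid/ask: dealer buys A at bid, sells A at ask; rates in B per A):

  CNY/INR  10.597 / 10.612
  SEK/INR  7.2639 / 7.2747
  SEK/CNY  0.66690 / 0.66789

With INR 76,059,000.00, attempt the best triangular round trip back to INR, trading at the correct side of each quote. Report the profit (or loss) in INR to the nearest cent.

Best loop INR → CNY → SEK → INR:
INR 76,059,000.00 ÷ 10.612 (buy CNY at ask) = CNY 7,167,263.48
CNY 7,167,263.48 ÷ 0.66789 (buy SEK at ask) = SEK 10,731,203.45
SEK 10,731,203.45 × 7.2639 (sell SEK at bid) = INR 77,950,388.77

Net profit: INR 1,891,388.77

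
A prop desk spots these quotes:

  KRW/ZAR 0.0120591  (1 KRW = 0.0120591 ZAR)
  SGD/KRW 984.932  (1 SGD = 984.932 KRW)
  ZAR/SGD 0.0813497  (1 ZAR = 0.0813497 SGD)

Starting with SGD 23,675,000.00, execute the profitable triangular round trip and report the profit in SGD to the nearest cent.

Profitable loop is SGD → ZAR → KRW → SGD:
SGD 23,675,000.00 ÷ 0.0813497 = ZAR 291,027,502.25
ZAR 291,027,502.25 ÷ 0.0120591 = KRW 24,133,434,689
KRW 24,133,434,689 ÷ 984.932 = SGD 24,502,640.48
Profit = SGD 24,502,640.48 − SGD 23,675,000.00

Profit: SGD 827,640.48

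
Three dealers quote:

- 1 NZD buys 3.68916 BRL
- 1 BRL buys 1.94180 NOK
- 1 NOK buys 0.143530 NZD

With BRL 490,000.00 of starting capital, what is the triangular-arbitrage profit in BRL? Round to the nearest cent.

Profitable loop is BRL → NOK → NZD → BRL:
BRL 490,000.00 × 1.94180 = NOK 951,482.00
NOK 951,482.00 × 0.143530 = NZD 136,566.21
NZD 136,566.21 × 3.68916 = BRL 503,814.60
Profit = BRL 503,814.60 − BRL 490,000.00

Profit: BRL 13,814.60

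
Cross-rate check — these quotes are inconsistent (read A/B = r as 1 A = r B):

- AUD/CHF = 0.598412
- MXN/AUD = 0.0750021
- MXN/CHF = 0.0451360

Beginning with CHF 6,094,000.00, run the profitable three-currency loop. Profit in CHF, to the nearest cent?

Profitable loop is CHF → AUD → MXN → CHF:
CHF 6,094,000.00 ÷ 0.598412 = AUD 10,183,619.31
AUD 10,183,619.31 ÷ 0.0750021 = MXN 135,777,789.05
MXN 135,777,789.05 × 0.0451360 = CHF 6,128,466.29
Profit = CHF 6,128,466.29 − CHF 6,094,000.00

Profit: CHF 34,466.29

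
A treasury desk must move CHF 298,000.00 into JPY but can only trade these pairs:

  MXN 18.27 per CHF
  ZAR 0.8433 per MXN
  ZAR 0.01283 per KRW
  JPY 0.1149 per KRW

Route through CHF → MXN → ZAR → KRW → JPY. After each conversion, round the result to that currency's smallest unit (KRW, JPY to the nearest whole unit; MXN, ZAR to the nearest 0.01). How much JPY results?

JPY 41,117,839

CHF 298,000.00 × 18.27 = MXN 5,444,460.00
MXN 5,444,460.00 × 0.8433 = ZAR 4,591,313.12
ZAR 4,591,313.12 ÷ 0.01283 = KRW 357,857,609
KRW 357,857,609 × 0.1149 = JPY 41,117,839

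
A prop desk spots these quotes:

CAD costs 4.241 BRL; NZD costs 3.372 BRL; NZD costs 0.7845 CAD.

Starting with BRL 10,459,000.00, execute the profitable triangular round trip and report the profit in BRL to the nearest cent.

Profit: BRL 141,259.78

Profitable loop is BRL → CAD → NZD → BRL:
BRL 10,459,000.00 ÷ 4.241 = CAD 2,466,163.64
CAD 2,466,163.64 ÷ 0.7845 = NZD 3,143,612.03
NZD 3,143,612.03 × 3.372 = BRL 10,600,259.78
Profit = BRL 10,600,259.78 − BRL 10,459,000.00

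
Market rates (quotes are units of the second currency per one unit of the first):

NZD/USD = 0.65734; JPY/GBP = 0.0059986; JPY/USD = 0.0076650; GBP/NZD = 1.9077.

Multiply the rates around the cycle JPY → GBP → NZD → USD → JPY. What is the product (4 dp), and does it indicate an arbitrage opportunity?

Around JPY → GBP → NZD → USD → JPY: 1 × 0.0059986 × 1.9077 × 0.65734 ÷ 0.0076650 = 0.981382
Product < 1; profitable direction is JPY → USD → NZD → GBP → JPY.

0.9814 (arbitrage exists)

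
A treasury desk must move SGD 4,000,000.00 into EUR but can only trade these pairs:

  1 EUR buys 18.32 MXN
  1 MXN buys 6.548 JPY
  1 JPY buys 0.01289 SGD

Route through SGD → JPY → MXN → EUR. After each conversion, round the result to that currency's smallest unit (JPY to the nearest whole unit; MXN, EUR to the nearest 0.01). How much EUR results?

SGD 4,000,000.00 ÷ 0.01289 = JPY 310,318,076
JPY 310,318,076 ÷ 6.548 = MXN 47,391,276.11
MXN 47,391,276.11 ÷ 18.32 = EUR 2,586,860.05

EUR 2,586,860.05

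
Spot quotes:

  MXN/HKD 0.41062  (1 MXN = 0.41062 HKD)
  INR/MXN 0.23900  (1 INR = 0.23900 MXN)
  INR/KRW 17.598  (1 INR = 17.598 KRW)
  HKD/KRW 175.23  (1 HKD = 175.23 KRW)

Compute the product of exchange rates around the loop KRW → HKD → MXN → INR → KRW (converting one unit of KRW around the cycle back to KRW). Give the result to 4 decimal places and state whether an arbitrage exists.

Around KRW → HKD → MXN → INR → KRW: 1 ÷ 175.23 ÷ 0.41062 ÷ 0.23900 × 17.598 = 1.023333
Product > 1; profitable direction is KRW → HKD → MXN → INR → KRW.

1.0233 (arbitrage exists)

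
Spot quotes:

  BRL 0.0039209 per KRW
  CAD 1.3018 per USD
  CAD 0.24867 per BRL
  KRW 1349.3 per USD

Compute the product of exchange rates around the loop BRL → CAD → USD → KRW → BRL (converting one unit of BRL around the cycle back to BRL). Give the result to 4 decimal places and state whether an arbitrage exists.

1.0106 (arbitrage exists)

Around BRL → CAD → USD → KRW → BRL: 1 × 0.24867 ÷ 1.3018 × 1349.3 × 0.0039209 = 1.010586
Product > 1; profitable direction is BRL → CAD → USD → KRW → BRL.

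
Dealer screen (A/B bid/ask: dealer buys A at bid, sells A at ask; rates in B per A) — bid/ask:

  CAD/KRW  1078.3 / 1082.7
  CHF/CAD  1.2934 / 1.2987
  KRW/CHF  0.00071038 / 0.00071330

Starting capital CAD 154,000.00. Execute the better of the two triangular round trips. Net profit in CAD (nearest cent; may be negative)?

Best loop CAD → CHF → KRW → CAD:
CAD 154,000.00 ÷ 1.2987 (buy CHF at ask) = CHF 118,580.12
CHF 118,580.12 ÷ 0.00071330 (buy KRW at ask) = KRW 166,241,579
KRW 166,241,579 ÷ 1082.7 (buy CAD at ask) = CAD 153,543.53

Net result: CAD -456.47 (no profitable arbitrage after spreads)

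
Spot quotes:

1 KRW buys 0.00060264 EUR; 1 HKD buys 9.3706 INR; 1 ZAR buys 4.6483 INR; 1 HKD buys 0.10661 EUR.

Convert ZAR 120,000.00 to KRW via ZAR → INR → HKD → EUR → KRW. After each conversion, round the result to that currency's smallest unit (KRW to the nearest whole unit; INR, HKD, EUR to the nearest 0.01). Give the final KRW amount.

ZAR 120,000.00 × 4.6483 = INR 557,796.00
INR 557,796.00 ÷ 9.3706 = HKD 59,526.18
HKD 59,526.18 × 0.10661 = EUR 6,346.09
EUR 6,346.09 ÷ 0.00060264 = KRW 10,530,483

KRW 10,530,483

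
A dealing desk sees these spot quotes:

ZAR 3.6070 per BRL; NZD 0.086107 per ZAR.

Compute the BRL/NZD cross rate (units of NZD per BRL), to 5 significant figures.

BRL/NZD = 0.31059

1 BRL × 3.6070 = 3.607 ZAR
3.607 ZAR × 0.086107 = 0.310588 NZD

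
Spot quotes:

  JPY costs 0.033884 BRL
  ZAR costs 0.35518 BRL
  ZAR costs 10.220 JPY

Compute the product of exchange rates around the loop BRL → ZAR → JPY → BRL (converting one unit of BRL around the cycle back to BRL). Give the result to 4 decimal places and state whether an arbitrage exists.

0.9750 (arbitrage exists)

Around BRL → ZAR → JPY → BRL: 1 ÷ 0.35518 × 10.220 × 0.033884 = 0.974983
Product < 1; profitable direction is BRL → JPY → ZAR → BRL.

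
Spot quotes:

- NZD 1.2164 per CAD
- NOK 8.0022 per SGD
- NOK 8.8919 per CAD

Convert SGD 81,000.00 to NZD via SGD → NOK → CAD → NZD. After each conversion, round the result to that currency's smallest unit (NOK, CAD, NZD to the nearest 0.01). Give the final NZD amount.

SGD 81,000.00 × 8.0022 = NOK 648,178.20
NOK 648,178.20 ÷ 8.8919 = CAD 72,895.35
CAD 72,895.35 × 1.2164 = NZD 88,669.90

NZD 88,669.90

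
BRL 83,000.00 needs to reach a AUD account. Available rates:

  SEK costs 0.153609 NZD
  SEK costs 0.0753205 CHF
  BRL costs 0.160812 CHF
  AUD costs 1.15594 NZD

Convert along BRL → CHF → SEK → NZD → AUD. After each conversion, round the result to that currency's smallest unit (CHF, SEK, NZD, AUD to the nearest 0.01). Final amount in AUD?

AUD 23,548.58

BRL 83,000.00 × 0.160812 = CHF 13,347.40
CHF 13,347.40 ÷ 0.0753205 = SEK 177,208.06
SEK 177,208.06 × 0.153609 = NZD 27,220.75
NZD 27,220.75 ÷ 1.15594 = AUD 23,548.58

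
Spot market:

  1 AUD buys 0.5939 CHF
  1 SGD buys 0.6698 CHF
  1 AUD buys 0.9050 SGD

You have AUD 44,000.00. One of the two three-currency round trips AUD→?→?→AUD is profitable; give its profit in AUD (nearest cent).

Profit: AUD 908.97

Profitable loop is AUD → SGD → CHF → AUD:
AUD 44,000.00 × 0.9050 = SGD 39,820.00
SGD 39,820.00 × 0.6698 = CHF 26,671.44
CHF 26,671.44 ÷ 0.5939 = AUD 44,908.97
Profit = AUD 44,908.97 − AUD 44,000.00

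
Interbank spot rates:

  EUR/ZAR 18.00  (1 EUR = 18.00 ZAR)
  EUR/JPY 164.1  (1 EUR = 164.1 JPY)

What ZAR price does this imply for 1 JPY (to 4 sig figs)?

JPY/ZAR = 0.1097

1 JPY ÷ 164.1 = 0.00609385 EUR
0.00609385 EUR × 18.00 = 0.109689 ZAR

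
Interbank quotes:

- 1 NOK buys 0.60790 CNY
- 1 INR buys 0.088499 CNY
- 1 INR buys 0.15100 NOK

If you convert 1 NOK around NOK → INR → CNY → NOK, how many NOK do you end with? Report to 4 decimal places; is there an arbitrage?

Around NOK → INR → CNY → NOK: 1 ÷ 0.15100 × 0.088499 ÷ 0.60790 = 0.964116
Product < 1; profitable direction is NOK → CNY → INR → NOK.

0.9641 (arbitrage exists)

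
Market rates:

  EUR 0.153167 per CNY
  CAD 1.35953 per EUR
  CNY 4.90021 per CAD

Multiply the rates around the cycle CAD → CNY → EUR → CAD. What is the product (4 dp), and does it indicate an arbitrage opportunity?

1.0204 (arbitrage exists)

Around CAD → CNY → EUR → CAD: 1 × 4.90021 × 0.153167 × 1.35953 = 1.020396
Product > 1; profitable direction is CAD → CNY → EUR → CAD.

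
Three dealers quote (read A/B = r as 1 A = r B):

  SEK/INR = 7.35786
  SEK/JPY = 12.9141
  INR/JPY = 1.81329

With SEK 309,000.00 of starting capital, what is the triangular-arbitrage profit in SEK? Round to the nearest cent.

Profit: SEK 10,236.93

Profitable loop is SEK → INR → JPY → SEK:
SEK 309,000.00 × 7.35786 = INR 2,273,578.74
INR 2,273,578.74 × 1.81329 = JPY 4,122,658
JPY 4,122,658 ÷ 12.9141 = SEK 319,236.93
Profit = SEK 319,236.93 − SEK 309,000.00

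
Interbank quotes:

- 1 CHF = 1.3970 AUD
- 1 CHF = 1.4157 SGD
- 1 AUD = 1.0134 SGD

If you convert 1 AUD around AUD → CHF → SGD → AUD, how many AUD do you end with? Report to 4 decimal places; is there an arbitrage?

Around AUD → CHF → SGD → AUD: 1 ÷ 1.3970 × 1.4157 ÷ 1.0134 = 0.999986
Product ≈ 1 (deviation 0.001%, within rounding noise).

1.0000 (no arbitrage)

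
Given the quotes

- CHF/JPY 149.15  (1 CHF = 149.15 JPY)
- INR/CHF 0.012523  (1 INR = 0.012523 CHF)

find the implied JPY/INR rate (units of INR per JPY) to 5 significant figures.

1 JPY ÷ 149.15 = 0.00670466 CHF
0.00670466 CHF ÷ 0.012523 = 0.535388 INR

JPY/INR = 0.53539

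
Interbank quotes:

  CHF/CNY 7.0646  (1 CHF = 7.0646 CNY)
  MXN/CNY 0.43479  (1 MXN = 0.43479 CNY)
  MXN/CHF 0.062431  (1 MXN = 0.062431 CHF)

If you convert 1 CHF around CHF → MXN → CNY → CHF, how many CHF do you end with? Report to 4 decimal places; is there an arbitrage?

0.9858 (arbitrage exists)

Around CHF → MXN → CNY → CHF: 1 ÷ 0.062431 × 0.43479 ÷ 7.0646 = 0.985807
Product < 1; profitable direction is CHF → CNY → MXN → CHF.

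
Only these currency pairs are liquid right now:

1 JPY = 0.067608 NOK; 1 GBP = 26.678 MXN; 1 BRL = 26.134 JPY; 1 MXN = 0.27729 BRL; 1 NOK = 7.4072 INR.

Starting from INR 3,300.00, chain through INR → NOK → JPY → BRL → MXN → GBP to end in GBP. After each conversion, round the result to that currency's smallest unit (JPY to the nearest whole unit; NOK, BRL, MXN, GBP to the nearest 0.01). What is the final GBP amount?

INR 3,300.00 ÷ 7.4072 = NOK 445.51
NOK 445.51 ÷ 0.067608 = JPY 6,590
JPY 6,590 ÷ 26.134 = BRL 252.16
BRL 252.16 ÷ 0.27729 = MXN 909.37
MXN 909.37 ÷ 26.678 = GBP 34.09

GBP 34.09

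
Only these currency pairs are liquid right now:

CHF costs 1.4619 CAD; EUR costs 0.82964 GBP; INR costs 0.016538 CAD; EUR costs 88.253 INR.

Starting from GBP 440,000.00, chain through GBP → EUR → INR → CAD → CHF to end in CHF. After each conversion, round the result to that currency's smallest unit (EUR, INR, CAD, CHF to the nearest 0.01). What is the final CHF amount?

CHF 529,490.03

GBP 440,000.00 ÷ 0.82964 = EUR 530,350.51
EUR 530,350.51 × 88.253 = INR 46,805,023.56
INR 46,805,023.56 × 0.016538 = CAD 774,061.48
CAD 774,061.48 ÷ 1.4619 = CHF 529,490.03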